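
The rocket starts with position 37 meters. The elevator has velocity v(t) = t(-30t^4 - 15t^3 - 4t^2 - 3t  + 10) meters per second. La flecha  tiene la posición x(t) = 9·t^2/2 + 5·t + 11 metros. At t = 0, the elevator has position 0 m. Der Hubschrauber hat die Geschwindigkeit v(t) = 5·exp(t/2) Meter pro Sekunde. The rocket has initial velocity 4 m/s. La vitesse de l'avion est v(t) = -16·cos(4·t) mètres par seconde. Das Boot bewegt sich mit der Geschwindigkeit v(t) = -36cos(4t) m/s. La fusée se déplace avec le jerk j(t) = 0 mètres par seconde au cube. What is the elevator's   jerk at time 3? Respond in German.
Wir müssen unsere Gleichung für die Geschwindigkeit v(t) = t·(-30·t^4 - 15·t^3 - 4·t^2 - 3·t + 10) 2-mal ableiten. Die Ableitung von der Geschwindigkeit ergibt die Beschleunigung: a(t) = -30·t^4 - 15·t^3 - 4·t^2 + t·(-120·t^3 - 45·t^2 - 8·t - 3) - 3·t + 10. Mit d/dt von a(t) finden wir j(t) = -240·t^3 - 90·t^2 + t·(-360·t^2 - 90·t - 8) - 16·t - 6. Aus der Gleichung für den Ruck j(t) = -240·t^3 - 90·t^2 + t·(-360·t^2 - 90·t - 8) - 16·t - 6, setzen wir t = 3 ein und erhalten j = -17898.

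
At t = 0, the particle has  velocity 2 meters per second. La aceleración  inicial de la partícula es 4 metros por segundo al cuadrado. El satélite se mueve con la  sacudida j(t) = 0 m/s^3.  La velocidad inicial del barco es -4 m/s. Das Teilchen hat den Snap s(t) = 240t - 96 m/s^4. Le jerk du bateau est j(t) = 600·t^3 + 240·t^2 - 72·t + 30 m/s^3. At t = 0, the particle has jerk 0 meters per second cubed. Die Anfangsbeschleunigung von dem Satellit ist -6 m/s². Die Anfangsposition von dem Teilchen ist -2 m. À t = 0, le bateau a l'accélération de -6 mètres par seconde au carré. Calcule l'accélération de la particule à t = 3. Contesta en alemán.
Wir müssen unsere Gleichung für den Snap s(t) = 240·t - 96 2-mal integrieren. Die Stammfunktion von dem Snap, mit j(0) = 0, ergibt den Ruck: j(t) = 24·t·(5·t - 4). Das Integral von dem Ruck, mit a(0) = 4, ergibt die Beschleunigung: a(t) = 40·t^3 - 48·t^2 + 4. Wir haben die Beschleunigung a(t) = 40·t^3 - 48·t^2 + 4. Durch Einsetzen von t = 3: a(3) = 652.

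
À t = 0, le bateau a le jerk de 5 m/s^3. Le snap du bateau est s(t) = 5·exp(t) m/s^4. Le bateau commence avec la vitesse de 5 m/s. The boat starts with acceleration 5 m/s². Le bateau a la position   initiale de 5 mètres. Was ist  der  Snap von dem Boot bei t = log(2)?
Mit s(t) = 5·exp(t) und Einsetzen von t = log(2), finden wir s = 10.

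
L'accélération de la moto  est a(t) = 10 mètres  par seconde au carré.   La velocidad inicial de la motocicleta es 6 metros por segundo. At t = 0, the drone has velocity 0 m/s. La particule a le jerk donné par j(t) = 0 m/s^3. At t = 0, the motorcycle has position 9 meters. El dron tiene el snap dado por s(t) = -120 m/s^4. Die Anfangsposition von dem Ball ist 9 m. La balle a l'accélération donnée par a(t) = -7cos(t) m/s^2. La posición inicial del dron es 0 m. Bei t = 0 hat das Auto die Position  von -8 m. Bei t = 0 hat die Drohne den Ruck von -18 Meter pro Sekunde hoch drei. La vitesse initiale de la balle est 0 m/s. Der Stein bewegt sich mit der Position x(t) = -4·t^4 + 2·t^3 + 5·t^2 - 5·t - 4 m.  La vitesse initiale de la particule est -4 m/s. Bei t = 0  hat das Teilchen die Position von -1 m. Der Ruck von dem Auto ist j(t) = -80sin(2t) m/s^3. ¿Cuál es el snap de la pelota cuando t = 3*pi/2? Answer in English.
Starting from acceleration a(t) = -7·cos(t), we take 2 derivatives. The derivative of acceleration gives jerk: j(t) = 7·sin(t). The derivative of jerk gives snap: s(t) = 7·cos(t). We have snap s(t) = 7·cos(t). Substituting t = 3*pi/2: s(3*pi/2) = 0.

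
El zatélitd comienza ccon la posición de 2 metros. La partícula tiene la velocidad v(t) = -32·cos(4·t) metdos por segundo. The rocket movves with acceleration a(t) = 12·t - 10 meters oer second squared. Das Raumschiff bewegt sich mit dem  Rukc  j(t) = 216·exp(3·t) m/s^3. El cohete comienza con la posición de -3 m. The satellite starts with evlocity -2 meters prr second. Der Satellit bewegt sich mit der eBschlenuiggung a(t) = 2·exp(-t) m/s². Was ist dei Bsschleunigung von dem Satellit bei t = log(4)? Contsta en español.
Tenemos la aceleración a(t) = 2·exp(-t). Sustituyendo t = log(4): a(log(4)) = 1/2.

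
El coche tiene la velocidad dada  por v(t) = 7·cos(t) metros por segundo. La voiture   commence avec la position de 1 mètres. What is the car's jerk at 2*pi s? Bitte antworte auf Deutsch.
Ausgehend von der Geschwindigkeit v(t) = 7·cos(t), nehmen wir 2 Ableitungen. Mit d/dt von v(t) finden wir a(t) = -7·sin(t). Mit d/dt von a(t) finden wir j(t) = -7·cos(t). Wir haben den Ruck j(t) = -7·cos(t). Durch Einsetzen von t = 2*pi: j(2*pi) = -7.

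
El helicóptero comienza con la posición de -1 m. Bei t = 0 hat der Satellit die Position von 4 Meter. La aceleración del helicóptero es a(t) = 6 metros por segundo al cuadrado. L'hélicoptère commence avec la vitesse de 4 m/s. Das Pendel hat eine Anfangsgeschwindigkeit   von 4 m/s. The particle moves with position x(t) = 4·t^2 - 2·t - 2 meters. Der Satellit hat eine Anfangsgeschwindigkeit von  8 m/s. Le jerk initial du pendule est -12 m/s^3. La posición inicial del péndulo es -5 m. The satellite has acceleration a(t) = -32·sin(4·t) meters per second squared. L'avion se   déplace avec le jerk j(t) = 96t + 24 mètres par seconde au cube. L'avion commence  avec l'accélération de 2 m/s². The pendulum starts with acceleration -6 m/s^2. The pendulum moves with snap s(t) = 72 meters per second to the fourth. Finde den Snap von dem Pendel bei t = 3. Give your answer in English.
We have snap s(t) = 72. Substituting t = 3: s(3) = 72.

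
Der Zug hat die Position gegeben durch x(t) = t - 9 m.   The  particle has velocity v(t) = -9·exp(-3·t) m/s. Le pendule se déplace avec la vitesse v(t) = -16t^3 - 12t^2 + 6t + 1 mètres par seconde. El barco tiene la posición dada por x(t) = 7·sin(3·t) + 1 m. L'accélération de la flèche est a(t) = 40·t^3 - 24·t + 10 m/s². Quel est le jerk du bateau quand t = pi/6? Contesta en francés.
Nous devons dériver notre équation de la position x(t) = 7·sin(3·t) + 1 3 fois. En prenant d/dt de x(t), nous trouvons v(t) = 21·cos(3·t). En dérivant la vitesse, nous obtenons l'accélération: a(t) = -63·sin(3·t). La dérivée de l'accélération donne le jerk: j(t) = -189·cos(3·t). De l'équation du jerk j(t) = -189·cos(3·t), nous substituons t = pi/6 pour obtenir j = 0.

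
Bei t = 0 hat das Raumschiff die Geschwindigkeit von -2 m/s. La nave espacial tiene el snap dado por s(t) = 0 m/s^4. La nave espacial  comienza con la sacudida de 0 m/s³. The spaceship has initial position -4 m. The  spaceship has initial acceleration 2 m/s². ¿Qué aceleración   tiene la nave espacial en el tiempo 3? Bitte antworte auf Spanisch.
Debemos encontrar la integral de nuestra ecuación del snap s(t) = 0 2 veces. Integrando el snap y usando la condición inicial j(0) = 0, obtenemos j(t) = 0. La integral de la sacudida es la aceleración. Usando a(0) = 2, obtenemos a(t) = 2. Tenemos la aceleración a(t) = 2. Sustituyendo t = 3: a(3) = 2.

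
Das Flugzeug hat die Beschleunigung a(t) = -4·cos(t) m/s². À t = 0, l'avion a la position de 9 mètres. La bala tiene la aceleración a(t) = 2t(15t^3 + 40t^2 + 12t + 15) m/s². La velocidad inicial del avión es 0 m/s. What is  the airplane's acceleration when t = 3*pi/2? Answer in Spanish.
Tenemos la aceleración a(t) = -4·cos(t). Sustituyendo t = 3*pi/2: a(3*pi/2) = 0.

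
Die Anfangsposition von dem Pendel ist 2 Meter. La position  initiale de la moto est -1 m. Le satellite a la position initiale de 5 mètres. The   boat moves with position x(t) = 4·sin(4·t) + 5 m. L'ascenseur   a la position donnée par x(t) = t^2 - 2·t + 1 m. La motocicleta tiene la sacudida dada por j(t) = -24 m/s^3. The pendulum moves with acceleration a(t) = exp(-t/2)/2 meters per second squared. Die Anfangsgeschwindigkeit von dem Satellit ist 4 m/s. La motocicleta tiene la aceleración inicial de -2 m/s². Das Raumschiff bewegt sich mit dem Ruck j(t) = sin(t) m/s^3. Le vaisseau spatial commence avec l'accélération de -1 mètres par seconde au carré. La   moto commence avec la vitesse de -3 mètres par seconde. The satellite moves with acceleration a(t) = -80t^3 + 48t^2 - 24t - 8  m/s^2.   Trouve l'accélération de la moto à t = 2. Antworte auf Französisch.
Pour résoudre ceci, nous devons prendre 1 primitive de notre équation du jerk j(t) = -24. La primitive du jerk est l'accélération. En utilisant a(0) = -2, nous obtenons a(t) = -24·t - 2. Nous avons l'accélération a(t) = -24·t - 2. En substituant t = 2: a(2) = -50.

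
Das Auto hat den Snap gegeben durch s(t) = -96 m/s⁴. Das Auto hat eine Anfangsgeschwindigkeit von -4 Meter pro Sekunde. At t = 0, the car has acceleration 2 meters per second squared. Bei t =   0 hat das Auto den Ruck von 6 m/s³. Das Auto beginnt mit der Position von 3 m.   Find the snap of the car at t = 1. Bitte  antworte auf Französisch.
En utilisant s(t) = -96 et en substituant t = 1, nous trouvons s = -96.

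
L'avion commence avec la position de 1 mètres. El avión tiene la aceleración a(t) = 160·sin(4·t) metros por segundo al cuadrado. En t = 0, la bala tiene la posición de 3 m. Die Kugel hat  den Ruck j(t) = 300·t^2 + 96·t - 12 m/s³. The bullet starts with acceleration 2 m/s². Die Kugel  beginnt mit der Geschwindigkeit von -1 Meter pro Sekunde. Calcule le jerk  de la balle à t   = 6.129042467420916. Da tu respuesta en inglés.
From the given jerk equation j(t) = 300·t^2 + 96·t - 12, we substitute t = 6.129042467420916 to get j = 11845.9365471071.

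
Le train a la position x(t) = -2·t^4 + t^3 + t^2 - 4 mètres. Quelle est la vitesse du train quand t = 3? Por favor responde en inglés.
Starting from position x(t) = -2·t^4 + t^3 + t^2 - 4, we take 1 derivative. Taking d/dt of x(t), we find v(t) = -8·t^3 + 3·t^2 + 2·t. Using v(t) = -8·t^3 + 3·t^2 + 2·t and substituting t = 3, we find v = -183.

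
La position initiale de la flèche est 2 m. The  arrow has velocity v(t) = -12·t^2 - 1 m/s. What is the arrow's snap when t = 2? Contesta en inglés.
Starting from velocity v(t) = -12·t^2 - 1, we take 3 derivatives. Differentiating velocity, we get acceleration: a(t) = -24·t. Differentiating acceleration, we get jerk: j(t) = -24. The derivative of jerk gives snap: s(t) = 0. From the given snap equation s(t) = 0, we substitute t = 2 to get s = 0.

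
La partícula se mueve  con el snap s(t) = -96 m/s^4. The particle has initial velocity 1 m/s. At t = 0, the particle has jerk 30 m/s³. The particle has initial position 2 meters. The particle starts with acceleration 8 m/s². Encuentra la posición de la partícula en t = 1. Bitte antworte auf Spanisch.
Para resolver esto, necesitamos tomar 4 antiderivadas de nuestra ecuación del snap s(t) = -96. Integrando el snap y usando la condición inicial j(0) = 30, obtenemos j(t) = 30 - 96·t. La antiderivada de la sacudida, con a(0) = 8, da la aceleración: a(t) = -48·t^2 + 30·t + 8. Tomando ∫a(t)dt y aplicando v(0) = 1, encontramos v(t) = -16·t^3 + 15·t^2 + 8·t + 1. Tomando ∫v(t)dt y aplicando x(0) = 2, encontramos x(t) = -4·t^4 + 5·t^3 + 4·t^2 + t + 2. De la ecuación de la posición x(t) = -4·t^4 + 5·t^3 + 4·t^2 + t + 2, sustituimos t = 1 para obtener x = 8.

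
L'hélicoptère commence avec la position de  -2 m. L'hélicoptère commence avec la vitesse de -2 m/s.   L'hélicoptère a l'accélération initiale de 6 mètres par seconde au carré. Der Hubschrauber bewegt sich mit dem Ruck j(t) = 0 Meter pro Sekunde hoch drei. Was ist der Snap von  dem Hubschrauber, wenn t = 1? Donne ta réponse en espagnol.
Para resolver esto, necesitamos tomar 1 derivada de nuestra ecuación de la sacudida j(t) = 0. Derivando la sacudida, obtenemos el snap: s(t) = 0. De la ecuación del snap s(t) = 0, sustituimos t = 1 para obtener s = 0.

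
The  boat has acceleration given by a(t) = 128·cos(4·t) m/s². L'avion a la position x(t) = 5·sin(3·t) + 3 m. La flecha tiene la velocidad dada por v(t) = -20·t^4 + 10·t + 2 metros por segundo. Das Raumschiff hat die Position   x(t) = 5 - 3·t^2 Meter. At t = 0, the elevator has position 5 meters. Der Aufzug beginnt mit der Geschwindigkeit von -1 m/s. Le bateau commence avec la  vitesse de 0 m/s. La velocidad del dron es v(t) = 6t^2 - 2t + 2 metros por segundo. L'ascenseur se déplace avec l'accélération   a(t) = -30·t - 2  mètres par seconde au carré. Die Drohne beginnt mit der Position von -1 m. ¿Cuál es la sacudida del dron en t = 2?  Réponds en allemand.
Ausgehend von der Geschwindigkeit v(t) = 6·t^2 - 2·t + 2, nehmen wir 2 Ableitungen. Durch Ableiten von der Geschwindigkeit erhalten wir die Beschleunigung: a(t) = 12·t - 2. Mit d/dt von a(t) finden wir j(t) = 12. Mit j(t) = 12 und Einsetzen von t = 2, finden wir j = 12.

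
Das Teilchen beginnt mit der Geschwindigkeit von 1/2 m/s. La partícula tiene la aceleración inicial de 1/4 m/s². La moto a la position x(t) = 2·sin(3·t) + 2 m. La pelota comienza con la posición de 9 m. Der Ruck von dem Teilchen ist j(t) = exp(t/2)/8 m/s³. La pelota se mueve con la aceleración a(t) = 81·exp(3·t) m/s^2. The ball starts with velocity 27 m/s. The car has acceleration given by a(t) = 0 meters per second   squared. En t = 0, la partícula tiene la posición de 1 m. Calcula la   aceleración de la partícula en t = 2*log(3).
Para resolver esto, necesitamos tomar 1 antiderivada de nuestra ecuación de la sacudida j(t) = exp(t/2)/8. La integral de la sacudida es la aceleración. Usando a(0) = 1/4, obtenemos a(t) = exp(t/2)/4. De la ecuación de la aceleración a(t) = exp(t/2)/4, sustituimos t = 2*log(3) para obtener a = 3/4.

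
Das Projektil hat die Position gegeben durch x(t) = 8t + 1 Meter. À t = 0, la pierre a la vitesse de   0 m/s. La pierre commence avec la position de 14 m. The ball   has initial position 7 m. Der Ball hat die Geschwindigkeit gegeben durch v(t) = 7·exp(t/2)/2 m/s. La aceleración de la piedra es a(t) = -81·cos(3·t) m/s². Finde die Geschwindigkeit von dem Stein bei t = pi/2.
Wir müssen unsere Gleichung für die Beschleunigung a(t) = -81·cos(3·t) 1-mal integrieren. Mit ∫a(t)dt und Anwendung von v(0) = 0, finden wir v(t) = -27·sin(3·t). Wir haben die Geschwindigkeit v(t) = -27·sin(3·t). Durch Einsetzen von t = pi/2: v(pi/2) = 27.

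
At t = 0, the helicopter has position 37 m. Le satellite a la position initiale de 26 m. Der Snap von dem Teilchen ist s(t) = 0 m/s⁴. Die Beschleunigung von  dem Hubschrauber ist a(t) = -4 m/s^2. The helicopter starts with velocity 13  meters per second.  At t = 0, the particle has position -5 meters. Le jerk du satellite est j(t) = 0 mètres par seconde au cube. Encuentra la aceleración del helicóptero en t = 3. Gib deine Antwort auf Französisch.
Nous avons l'accélération a(t) = -4. En substituant t = 3: a(3) = -4.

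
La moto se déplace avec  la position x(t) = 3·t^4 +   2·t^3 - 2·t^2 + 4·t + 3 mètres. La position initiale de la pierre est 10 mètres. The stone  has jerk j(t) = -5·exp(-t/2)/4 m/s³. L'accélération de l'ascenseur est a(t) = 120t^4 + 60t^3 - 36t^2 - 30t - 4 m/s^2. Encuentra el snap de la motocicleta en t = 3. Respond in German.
Ausgehend von der Position x(t) = 3·t^4 + 2·t^3 - 2·t^2 + 4·t + 3, nehmen wir 4 Ableitungen. Durch Ableiten von der Position erhalten wir die Geschwindigkeit: v(t) = 12·t^3 + 6·t^2 - 4·t + 4. Durch Ableiten von der Geschwindigkeit erhalten wir die Beschleunigung: a(t) = 36·t^2 + 12·t - 4. Mit d/dt von a(t) finden wir j(t) = 72·t + 12. Durch Ableiten von dem Ruck erhalten wir den Snap: s(t) = 72. Wir haben den Snap s(t) = 72. Durch Einsetzen von t = 3: s(3) = 72.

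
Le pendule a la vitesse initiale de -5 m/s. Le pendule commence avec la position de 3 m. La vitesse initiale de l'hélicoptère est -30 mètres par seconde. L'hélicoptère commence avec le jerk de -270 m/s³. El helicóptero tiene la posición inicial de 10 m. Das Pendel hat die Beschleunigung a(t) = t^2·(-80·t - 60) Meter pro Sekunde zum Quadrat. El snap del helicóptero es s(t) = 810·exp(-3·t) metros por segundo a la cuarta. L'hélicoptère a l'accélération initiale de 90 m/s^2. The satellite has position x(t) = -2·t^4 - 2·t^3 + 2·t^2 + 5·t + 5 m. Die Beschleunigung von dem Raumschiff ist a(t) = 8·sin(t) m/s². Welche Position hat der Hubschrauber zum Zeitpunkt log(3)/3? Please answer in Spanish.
Necesitamos integrar nuestra ecuación del snap s(t) = 810·exp(-3·t) 4 veces. Integrando el snap y usando la condición inicial j(0) = -270, obtenemos j(t) = -270·exp(-3·t). Tomando ∫j(t)dt y aplicando a(0) = 90, encontramos a(t) = 90·exp(-3·t). Tomando ∫a(t)dt y aplicando v(0) = -30, encontramos v(t) = -30·exp(-3·t). Integrando la velocidad y usando la condición inicial x(0) = 10, obtenemos x(t) = 10·exp(-3·t). Tenemos la posición x(t) = 10·exp(-3·t). Sustituyendo t = log(3)/3: x(log(3)/3) = 10/3.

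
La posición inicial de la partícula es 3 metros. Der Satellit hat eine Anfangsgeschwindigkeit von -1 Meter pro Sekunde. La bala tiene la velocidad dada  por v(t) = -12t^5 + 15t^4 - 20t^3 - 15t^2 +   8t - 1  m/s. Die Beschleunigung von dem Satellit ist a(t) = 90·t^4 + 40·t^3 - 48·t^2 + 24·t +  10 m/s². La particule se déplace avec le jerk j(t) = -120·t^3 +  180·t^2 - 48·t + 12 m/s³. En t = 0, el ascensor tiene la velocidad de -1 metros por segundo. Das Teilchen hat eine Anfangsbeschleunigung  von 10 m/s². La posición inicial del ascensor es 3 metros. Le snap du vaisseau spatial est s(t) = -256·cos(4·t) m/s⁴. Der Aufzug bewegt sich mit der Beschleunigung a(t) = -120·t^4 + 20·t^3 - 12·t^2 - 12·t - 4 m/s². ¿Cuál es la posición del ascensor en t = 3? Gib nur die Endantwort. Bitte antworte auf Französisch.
La position à t = 3 est x = -2826.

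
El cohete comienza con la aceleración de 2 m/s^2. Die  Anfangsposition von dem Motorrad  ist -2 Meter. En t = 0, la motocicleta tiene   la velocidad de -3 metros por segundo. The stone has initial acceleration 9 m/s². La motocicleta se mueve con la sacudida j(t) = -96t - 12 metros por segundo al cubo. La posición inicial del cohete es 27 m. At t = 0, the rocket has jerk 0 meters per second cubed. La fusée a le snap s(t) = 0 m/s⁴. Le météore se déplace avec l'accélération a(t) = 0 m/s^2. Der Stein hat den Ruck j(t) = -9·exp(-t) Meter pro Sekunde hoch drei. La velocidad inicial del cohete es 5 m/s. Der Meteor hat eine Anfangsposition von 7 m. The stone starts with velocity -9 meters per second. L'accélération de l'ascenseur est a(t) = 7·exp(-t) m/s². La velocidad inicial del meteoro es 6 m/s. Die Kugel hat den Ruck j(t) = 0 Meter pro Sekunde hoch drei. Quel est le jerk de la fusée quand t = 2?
Nous devons intégrer notre équation du snap s(t) = 0 1 fois. L'intégrale du snap, avec j(0) = 0, donne le jerk: j(t) = 0. Nous avons le jerk j(t) = 0. En substituant t = 2: j(2) = 0.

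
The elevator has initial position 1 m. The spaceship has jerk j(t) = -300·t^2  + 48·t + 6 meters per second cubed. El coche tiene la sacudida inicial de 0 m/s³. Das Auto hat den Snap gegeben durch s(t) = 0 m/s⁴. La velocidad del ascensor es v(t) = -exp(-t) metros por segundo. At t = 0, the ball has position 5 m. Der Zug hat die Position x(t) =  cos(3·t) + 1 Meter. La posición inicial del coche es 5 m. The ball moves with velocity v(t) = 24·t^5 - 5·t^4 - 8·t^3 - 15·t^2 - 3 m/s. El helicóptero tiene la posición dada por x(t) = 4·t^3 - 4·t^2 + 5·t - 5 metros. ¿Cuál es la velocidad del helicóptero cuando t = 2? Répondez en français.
En partant de la position x(t) = 4·t^3 - 4·t^2 + 5·t - 5, nous prenons 1 dérivée. La dérivée de la position donne la vitesse: v(t) = 12·t^2 - 8·t + 5. De l'équation de la vitesse v(t) = 12·t^2 - 8·t + 5, nous substituons t = 2 pour obtenir v = 37.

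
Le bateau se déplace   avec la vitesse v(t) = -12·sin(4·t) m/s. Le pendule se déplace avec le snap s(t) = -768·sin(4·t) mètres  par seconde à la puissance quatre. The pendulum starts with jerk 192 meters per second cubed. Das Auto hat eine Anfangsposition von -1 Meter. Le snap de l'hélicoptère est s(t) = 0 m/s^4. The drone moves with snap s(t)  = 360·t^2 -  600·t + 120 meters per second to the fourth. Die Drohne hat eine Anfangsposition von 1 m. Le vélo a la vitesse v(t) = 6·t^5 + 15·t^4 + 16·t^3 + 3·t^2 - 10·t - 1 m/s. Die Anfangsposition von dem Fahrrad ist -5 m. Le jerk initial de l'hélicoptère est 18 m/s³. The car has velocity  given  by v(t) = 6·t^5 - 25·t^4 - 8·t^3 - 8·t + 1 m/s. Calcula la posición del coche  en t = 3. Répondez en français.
Nous devons intégrer notre équation de la vitesse v(t) = 6·t^5 - 25·t^4 - 8·t^3 - 8·t + 1 1 fois. En prenant ∫v(t)dt et en appliquant x(0) = -1, nous trouvons x(t) = t^6 - 5·t^5 - 2·t^4 - 4·t^2 + t - 1. Nous avons la position x(t) = t^6 - 5·t^5 - 2·t^4 - 4·t^2 + t - 1. En substituant t = 3: x(3) = -682.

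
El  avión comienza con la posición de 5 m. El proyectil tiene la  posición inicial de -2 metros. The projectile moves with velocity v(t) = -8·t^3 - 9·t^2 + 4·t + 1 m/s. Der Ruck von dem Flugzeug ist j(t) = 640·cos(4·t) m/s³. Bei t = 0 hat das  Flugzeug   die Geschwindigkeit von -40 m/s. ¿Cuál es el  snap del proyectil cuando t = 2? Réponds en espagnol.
Debemos derivar nuestra ecuación de la velocidad v(t) = -8·t^3 - 9·t^2 + 4·t + 1 3 veces. Derivando la velocidad, obtenemos la aceleración: a(t) = -24·t^2 - 18·t + 4. Derivando la aceleración, obtenemos la sacudida: j(t) = -48·t - 18. Tomando d/dt de j(t), encontramos s(t) = -48. Usando s(t) = -48 y sustituyendo t = 2, encontramos s = -48.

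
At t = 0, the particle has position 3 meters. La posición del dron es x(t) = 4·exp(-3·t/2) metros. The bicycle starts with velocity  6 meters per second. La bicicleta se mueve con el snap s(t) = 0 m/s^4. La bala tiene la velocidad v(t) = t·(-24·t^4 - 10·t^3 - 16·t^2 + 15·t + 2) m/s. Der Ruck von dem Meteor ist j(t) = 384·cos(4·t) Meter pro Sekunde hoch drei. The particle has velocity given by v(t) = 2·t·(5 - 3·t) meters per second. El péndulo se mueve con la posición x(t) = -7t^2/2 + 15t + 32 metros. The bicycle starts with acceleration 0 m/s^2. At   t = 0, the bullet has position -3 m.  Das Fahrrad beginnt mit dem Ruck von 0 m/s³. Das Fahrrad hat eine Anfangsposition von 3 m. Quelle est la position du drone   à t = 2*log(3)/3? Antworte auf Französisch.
Nous avons la position x(t) = 4·exp(-3·t/2). En substituant t = 2*log(3)/3: x(2*log(3)/3) = 4/3.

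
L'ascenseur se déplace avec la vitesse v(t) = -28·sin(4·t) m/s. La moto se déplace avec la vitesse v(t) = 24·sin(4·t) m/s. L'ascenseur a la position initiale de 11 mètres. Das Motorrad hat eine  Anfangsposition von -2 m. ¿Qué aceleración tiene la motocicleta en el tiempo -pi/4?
Debemos derivar nuestra ecuación de la velocidad v(t) = 24·sin(4·t) 1 vez. Derivando la velocidad, obtenemos la aceleración: a(t) = 96·cos(4·t). De la ecuación de la aceleración a(t) = 96·cos(4·t), sustituimos t = -pi/4 para obtener a = -96.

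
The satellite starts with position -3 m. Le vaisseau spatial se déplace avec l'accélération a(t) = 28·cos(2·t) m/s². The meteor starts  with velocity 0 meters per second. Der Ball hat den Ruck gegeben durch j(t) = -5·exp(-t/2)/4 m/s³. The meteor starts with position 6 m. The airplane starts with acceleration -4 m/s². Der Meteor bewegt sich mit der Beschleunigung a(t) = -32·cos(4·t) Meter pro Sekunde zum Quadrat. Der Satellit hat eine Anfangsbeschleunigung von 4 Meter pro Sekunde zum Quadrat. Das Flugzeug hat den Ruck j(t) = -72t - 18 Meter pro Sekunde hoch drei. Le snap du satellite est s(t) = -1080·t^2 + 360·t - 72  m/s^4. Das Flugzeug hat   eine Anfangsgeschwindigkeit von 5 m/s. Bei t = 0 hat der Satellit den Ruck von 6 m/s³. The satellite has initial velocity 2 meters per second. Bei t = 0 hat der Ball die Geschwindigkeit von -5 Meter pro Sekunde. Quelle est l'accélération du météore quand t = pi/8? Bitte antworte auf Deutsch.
Aus der Gleichung für die Beschleunigung a(t) = -32·cos(4·t), setzen wir t = pi/8 ein und erhalten a = 0.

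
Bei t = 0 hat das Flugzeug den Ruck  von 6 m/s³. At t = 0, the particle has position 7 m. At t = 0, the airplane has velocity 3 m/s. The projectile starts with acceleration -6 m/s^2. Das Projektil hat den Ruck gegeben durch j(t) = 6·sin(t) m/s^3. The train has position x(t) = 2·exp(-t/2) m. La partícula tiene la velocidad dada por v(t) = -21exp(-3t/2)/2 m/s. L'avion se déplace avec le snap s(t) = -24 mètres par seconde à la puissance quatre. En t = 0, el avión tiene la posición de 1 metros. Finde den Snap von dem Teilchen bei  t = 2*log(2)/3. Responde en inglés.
We must differentiate our velocity equation v(t) = -21·exp(-3·t/2)/2 3 times. The derivative of velocity gives acceleration: a(t) = 63·exp(-3·t/2)/4. Taking d/dt of a(t), we find j(t) = -189·exp(-3·t/2)/8. Taking d/dt of j(t), we find s(t) = 567·exp(-3·t/2)/16. Using s(t) = 567·exp(-3·t/2)/16 and substituting t = 2*log(2)/3, we find s = 567/32.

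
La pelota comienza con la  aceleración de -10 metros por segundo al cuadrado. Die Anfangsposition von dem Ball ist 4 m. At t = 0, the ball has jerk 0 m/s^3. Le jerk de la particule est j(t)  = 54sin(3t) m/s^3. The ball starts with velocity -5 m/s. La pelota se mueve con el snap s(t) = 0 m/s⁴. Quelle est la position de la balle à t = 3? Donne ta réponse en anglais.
To solve this, we need to take 4 antiderivatives of our snap equation s(t) = 0. The integral of snap is jerk. Using j(0) = 0, we get j(t) = 0. Finding the integral of j(t) and using a(0) = -10: a(t) = -10. Integrating acceleration and using the initial condition v(0) = -5, we get v(t) = -10·t - 5. The integral of velocity, with x(0) = 4, gives position: x(t) = -5·t^2 - 5·t + 4. From the given position equation x(t) = -5·t^2 - 5·t + 4, we substitute t = 3 to get x = -56.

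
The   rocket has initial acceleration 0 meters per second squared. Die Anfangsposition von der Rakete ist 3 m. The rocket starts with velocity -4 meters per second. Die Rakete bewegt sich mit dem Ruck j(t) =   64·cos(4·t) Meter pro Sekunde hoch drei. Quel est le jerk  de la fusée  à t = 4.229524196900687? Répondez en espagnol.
Usando j(t) = 64·cos(4·t) y sustituyendo t = 4.229524196900687, encontramos j = -22.5852463966959.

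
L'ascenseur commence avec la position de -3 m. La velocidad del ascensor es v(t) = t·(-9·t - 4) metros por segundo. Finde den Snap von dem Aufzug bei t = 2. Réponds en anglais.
We must differentiate our velocity equation v(t) = t·(-9·t - 4) 3 times. Taking d/dt of v(t), we find a(t) = -18·t - 4. Taking d/dt of a(t), we find j(t) = -18. The derivative of jerk gives snap: s(t) = 0. From the given snap equation s(t) = 0, we substitute t = 2 to get s = 0.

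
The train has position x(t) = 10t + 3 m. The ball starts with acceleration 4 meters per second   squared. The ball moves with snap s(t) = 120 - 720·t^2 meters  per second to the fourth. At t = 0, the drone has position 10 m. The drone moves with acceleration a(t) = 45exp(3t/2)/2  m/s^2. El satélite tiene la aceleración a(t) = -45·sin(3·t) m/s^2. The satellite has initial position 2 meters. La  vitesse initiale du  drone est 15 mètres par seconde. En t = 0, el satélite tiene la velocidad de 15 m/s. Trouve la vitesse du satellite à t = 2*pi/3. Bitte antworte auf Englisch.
To find the answer, we compute 1 antiderivative of a(t) = -45·sin(3·t). Integrating acceleration and using the initial condition v(0) = 15, we get v(t) = 15·cos(3·t). Using v(t) = 15·cos(3·t) and substituting t = 2*pi/3, we find v = 15.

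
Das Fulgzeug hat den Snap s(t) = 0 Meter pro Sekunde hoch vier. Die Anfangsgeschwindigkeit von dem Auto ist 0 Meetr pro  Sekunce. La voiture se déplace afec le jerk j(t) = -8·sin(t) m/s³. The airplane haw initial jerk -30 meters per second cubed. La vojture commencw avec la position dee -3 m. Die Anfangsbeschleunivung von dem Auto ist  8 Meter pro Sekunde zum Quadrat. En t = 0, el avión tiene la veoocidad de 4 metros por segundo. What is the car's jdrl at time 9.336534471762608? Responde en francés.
De l'équation du jerk j(t) = -8·sin(t), nous substituons t = 9.336534471762608 pour obtenir j = -0.705032076166598.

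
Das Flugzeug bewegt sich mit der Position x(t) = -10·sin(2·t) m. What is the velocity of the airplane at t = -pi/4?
We must differentiate our position equation x(t) = -10·sin(2·t) 1 time. Taking d/dt of x(t), we find v(t) = -20·cos(2·t). Using v(t) = -20·cos(2·t) and substituting t = -pi/4, we find v = 0.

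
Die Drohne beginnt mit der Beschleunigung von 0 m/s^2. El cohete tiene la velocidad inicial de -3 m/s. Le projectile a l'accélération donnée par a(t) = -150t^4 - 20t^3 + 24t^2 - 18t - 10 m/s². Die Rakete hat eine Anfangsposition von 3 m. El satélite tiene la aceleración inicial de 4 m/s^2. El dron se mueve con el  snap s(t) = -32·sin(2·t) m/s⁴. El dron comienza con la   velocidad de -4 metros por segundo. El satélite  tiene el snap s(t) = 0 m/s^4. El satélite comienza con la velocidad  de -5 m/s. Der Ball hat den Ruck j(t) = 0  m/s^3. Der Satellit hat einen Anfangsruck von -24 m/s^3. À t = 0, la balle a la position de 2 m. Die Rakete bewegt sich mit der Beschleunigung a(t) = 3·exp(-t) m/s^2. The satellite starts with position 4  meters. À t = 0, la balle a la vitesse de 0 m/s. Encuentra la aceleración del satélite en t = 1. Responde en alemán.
Ausgehend von dem Snap s(t) = 0, nehmen wir 2 Stammfunktionen. Das Integral von dem Snap ist der Ruck. Mit j(0) = -24 erhalten wir j(t) = -24. Mit ∫j(t)dt und Anwendung von a(0) = 4, finden wir a(t) = 4 - 24·t. Wir haben die Beschleunigung a(t) = 4 - 24·t. Durch Einsetzen von t = 1: a(1) = -20.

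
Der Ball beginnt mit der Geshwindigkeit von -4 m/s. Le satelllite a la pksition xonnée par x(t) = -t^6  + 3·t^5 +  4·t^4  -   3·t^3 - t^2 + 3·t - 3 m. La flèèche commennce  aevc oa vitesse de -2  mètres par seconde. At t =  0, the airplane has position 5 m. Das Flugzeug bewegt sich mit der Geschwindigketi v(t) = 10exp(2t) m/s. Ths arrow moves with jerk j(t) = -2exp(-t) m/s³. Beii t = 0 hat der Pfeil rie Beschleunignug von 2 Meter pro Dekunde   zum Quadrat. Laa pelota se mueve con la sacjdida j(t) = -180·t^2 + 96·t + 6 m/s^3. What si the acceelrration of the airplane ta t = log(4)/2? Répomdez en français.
En partant de la vitesse v(t) = 10·exp(2·t), nous prenons 1 dérivée. En prenant d/dt de v(t), nous trouvons a(t) = 20·exp(2·t). En utilisant a(t) = 20·exp(2·t) et en substituant t = log(4)/2, nous trouvons a = 80.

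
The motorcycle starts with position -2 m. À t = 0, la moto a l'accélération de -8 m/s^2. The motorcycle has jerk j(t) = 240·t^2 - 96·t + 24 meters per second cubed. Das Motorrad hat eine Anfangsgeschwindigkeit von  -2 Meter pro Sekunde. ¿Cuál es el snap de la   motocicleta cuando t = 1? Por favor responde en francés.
En partant du jerk j(t) = 240·t^2 - 96·t + 24, nous prenons 1 dérivée. En dérivant le jerk, nous obtenons le snap: s(t) = 480·t - 96. Nous avons le snap s(t) = 480·t - 96. En substituant t = 1: s(1) = 384.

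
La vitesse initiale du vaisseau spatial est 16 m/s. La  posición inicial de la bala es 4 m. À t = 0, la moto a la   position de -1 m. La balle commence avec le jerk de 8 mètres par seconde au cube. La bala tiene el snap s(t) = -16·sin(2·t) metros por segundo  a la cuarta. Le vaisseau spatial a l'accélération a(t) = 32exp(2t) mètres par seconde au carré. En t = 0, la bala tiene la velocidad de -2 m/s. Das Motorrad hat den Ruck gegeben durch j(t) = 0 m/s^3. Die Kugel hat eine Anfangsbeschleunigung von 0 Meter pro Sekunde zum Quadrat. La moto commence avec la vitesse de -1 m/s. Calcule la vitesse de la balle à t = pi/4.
Nous devons intégrer notre équation du snap s(t) = -16·sin(2·t) 3 fois. L'intégrale du snap est le jerk. En utilisant j(0) = 8, nous obtenons j(t) = 8·cos(2·t). En intégrant le jerk et en utilisant la condition initiale a(0) = 0, nous obtenons a(t) = 4·sin(2·t). L'intégrale de l'accélération est la vitesse. En utilisant v(0) = -2, nous obtenons v(t) = -2·cos(2·t). De l'équation de la vitesse v(t) = -2·cos(2·t), nous substituons t = pi/4 pour obtenir v = 0.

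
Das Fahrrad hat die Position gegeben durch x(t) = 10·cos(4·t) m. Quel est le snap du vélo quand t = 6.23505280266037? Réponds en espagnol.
Debemos derivar nuestra ecuación de la posición x(t) = 10·cos(4·t) 4 veces. Tomando d/dt de x(t), encontramos v(t) = -40·sin(4·t). Tomando d/dt de v(t), encontramos a(t) = -160·cos(4·t). La derivada de la aceleración da la sacudida: j(t) = 640·sin(4·t). Tomando d/dt de j(t), encontramos s(t) = 2560·cos(4·t). De la ecuación del snap s(t) = 2560·cos(4·t), sustituimos t = 6.23505280266037 para obtener s = 2512.69958735376.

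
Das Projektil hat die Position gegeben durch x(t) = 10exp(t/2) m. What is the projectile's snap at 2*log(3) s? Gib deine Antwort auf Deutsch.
Um dies zu lösen, müssen wir 4 Ableitungen unserer Gleichung für die Position x(t) = 10·exp(t/2) nehmen. Die Ableitung von der Position ergibt die Geschwindigkeit: v(t) = 5·exp(t/2). Die Ableitung von der Geschwindigkeit ergibt die Beschleunigung: a(t) = 5·exp(t/2)/2. Durch Ableiten von der Beschleunigung erhalten wir den Ruck: j(t) = 5·exp(t/2)/4. Durch Ableiten von dem Ruck erhalten wir den Snap: s(t) = 5·exp(t/2)/8. Mit s(t) = 5·exp(t/2)/8 und Einsetzen von t = 2*log(3), finden wir s = 15/8.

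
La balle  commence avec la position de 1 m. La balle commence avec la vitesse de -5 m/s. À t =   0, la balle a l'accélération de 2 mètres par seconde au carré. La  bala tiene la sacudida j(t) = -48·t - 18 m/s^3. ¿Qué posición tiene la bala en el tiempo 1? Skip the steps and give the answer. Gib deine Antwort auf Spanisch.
En t = 1, x = -8.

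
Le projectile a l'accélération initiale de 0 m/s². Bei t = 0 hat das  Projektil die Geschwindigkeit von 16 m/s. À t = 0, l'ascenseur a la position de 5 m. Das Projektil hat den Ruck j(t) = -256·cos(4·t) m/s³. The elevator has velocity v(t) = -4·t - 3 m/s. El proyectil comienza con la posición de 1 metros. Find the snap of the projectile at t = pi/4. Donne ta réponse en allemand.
Wir müssen unsere Gleichung für den Ruck j(t) = -256·cos(4·t) 1-mal ableiten. Mit d/dt von j(t) finden wir s(t) = 1024·sin(4·t). Mit s(t) = 1024·sin(4·t) und Einsetzen von t = pi/4, finden wir s = 0.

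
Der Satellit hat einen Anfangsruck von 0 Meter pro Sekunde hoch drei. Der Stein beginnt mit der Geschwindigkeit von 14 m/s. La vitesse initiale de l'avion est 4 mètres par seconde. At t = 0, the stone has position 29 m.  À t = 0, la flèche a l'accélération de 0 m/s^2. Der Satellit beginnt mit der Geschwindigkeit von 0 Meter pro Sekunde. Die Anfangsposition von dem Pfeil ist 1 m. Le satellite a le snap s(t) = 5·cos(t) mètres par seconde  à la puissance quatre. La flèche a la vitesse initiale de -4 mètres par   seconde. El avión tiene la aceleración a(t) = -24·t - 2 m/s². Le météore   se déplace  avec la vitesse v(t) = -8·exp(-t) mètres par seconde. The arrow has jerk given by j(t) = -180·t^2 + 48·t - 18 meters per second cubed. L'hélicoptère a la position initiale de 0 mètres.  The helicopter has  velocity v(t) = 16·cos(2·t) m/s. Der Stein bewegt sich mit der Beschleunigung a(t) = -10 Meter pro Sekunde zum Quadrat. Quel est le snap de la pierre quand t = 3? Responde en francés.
Pour résoudre ceci, nous devons prendre 2 dérivées de notre équation de l'accélération a(t) = -10. En prenant d/dt de a(t), nous trouvons j(t) = 0. La dérivée du jerk donne le snap: s(t) = 0. En utilisant s(t) = 0 et en substituant t = 3, nous trouvons s = 0.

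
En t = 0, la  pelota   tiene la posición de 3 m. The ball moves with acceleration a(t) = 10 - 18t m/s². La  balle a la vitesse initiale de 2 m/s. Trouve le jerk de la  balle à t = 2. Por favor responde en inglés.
We must differentiate our acceleration equation a(t) = 10 - 18·t 1 time. Differentiating acceleration, we get jerk: j(t) = -18. We have jerk j(t) = -18. Substituting t = 2: j(2) = -18.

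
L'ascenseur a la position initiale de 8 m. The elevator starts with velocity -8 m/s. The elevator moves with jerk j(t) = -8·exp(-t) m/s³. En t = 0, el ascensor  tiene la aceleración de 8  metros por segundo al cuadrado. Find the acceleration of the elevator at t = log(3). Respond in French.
Nous devons trouver la primitive de notre équation du jerk j(t) = -8·exp(-t) 1 fois. En prenant ∫j(t)dt et en appliquant a(0) = 8, nous trouvons a(t) = 8·exp(-t). De l'équation de l'accélération a(t) = 8·exp(-t), nous substituons t = log(3) pour obtenir a = 8/3.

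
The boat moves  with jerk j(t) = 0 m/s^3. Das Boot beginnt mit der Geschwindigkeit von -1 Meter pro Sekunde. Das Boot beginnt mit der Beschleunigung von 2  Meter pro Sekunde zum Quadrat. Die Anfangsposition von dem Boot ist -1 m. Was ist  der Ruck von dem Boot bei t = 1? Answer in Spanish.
Usando j(t) = 0 y sustituyendo t = 1, encontramos j = 0.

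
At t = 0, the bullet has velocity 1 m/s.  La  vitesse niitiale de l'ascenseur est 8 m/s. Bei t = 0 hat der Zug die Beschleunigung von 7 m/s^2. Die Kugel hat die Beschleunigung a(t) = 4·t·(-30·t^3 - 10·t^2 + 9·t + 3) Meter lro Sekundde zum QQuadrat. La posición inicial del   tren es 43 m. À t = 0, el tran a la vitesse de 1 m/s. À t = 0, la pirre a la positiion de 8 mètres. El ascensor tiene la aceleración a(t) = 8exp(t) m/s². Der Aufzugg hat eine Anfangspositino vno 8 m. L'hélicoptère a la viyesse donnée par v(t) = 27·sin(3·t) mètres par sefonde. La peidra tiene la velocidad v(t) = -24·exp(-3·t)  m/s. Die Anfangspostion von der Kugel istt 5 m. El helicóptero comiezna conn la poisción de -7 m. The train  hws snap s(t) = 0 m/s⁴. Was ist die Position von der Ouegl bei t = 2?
Wir müssen das Integral unserer Gleichung für die Beschleunigung a(t) = 4·t·(-30·t^3 - 10·t^2 + 9·t + 3) 2-mal finden. Das Integral von der Beschleunigung, mit v(0) = 1, ergibt die Geschwindigkeit: v(t) = -24·t^5 - 10·t^4 + 12·t^3 + 6·t^2 + 1. Die Stammfunktion von der Geschwindigkeit ist die Position. Mit x(0) = 5 erhalten wir x(t) = -4·t^6 - 2·t^5 + 3·t^4 + 2·t^3 + t + 5. Aus der Gleichung für die Position x(t) = -4·t^6 - 2·t^5 + 3·t^4 + 2·t^3 + t + 5, setzen wir t = 2 ein und erhalten x = -249.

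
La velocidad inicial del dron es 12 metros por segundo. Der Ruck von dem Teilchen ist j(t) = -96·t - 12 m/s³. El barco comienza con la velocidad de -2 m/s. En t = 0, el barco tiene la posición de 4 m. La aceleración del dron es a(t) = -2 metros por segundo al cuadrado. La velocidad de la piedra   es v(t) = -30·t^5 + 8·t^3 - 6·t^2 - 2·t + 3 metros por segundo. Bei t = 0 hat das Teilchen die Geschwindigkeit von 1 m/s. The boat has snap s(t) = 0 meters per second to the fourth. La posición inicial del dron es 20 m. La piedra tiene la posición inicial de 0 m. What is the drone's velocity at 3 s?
To solve this, we need to take 1 integral of our acceleration equation a(t) = -2. The antiderivative of acceleration is velocity. Using v(0) = 12, we get v(t) = 12 - 2·t. We have velocity v(t) = 12 - 2·t. Substituting t = 3: v(3) = 6.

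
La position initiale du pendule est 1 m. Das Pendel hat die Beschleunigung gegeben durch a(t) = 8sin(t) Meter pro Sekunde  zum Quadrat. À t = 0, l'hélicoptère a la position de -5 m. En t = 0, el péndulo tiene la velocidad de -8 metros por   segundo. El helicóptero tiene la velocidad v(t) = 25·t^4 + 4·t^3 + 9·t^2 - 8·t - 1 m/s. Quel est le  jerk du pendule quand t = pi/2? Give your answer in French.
Nous devons dériver notre équation de l'accélération a(t) = 8·sin(t) 1 fois. En dérivant l'accélération, nous obtenons le jerk: j(t) = 8·cos(t). De l'équation du jerk j(t) = 8·cos(t), nous substituons t = pi/2 pour obtenir j = 0.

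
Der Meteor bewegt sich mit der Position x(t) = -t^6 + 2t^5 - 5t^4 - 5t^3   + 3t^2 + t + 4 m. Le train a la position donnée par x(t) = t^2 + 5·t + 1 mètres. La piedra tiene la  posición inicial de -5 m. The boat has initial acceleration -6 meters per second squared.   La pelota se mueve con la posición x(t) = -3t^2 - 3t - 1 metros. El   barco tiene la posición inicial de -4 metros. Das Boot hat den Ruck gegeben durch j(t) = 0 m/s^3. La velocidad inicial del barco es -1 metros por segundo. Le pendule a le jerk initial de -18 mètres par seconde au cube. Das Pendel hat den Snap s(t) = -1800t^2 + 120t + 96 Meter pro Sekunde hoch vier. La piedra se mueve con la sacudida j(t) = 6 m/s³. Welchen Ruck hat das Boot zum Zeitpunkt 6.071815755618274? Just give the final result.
Bei t = 6.071815755618274, j = 0.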